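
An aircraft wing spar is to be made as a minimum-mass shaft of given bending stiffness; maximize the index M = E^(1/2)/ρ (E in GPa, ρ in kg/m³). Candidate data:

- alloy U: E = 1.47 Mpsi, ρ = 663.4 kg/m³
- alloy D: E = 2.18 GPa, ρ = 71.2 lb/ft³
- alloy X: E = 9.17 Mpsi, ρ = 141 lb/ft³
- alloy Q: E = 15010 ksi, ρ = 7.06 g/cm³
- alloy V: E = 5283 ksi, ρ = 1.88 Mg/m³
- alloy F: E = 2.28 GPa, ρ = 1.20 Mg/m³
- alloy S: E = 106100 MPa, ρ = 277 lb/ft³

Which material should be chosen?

alloy U

After converting to SI:
  alloy U: E = 10.14 GPa, ρ = 663.4 kg/m³
  alloy D: E = 2.180 GPa, ρ = 1141 kg/m³
  alloy X: E = 63.22 GPa, ρ = 2259 kg/m³
  alloy Q: E = 103.5 GPa, ρ = 7060 kg/m³
  alloy V: E = 36.43 GPa, ρ = 1880 kg/m³
  alloy F: E = 2.280 GPa, ρ = 1200 kg/m³
  alloy S: E = 106.1 GPa, ρ = 4437 kg/m³
  alloy U: M = 4.80×10⁻³
  alloy X: M = 3.52×10⁻³
  alloy V: M = 3.21×10⁻³
  alloy S: M = 2.32×10⁻³
  alloy Q: M = 1.44×10⁻³
  alloy D: M = 1.29×10⁻³
  alloy F: M = 1.26×10⁻³
Alloy U ranks first.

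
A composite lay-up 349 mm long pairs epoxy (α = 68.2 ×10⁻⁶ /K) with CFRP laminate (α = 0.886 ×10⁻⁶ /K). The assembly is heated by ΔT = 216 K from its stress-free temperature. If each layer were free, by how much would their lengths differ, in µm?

Δα = |68.2 − 0.886|×10⁻⁶/K = 67.3×10⁻⁶/K.
ΔL_mismatch = Δα·L·ΔT = 67.3×10⁻⁶ × 349.0 mm × 216.0 K = 5070 µm.

5070 µm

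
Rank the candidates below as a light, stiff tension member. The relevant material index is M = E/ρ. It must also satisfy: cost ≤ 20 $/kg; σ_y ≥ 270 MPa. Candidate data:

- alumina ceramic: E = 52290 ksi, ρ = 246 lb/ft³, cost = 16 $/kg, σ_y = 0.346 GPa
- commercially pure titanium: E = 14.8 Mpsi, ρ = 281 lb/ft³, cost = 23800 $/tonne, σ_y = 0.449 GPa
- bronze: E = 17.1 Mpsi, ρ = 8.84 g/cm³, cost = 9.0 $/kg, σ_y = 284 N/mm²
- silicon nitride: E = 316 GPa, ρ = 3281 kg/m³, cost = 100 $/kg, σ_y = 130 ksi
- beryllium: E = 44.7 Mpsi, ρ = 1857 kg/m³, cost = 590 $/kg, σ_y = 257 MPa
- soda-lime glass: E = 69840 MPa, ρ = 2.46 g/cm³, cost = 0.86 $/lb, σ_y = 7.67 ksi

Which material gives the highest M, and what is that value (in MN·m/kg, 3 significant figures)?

alumina ceramic, M = 91.5 MN·m/kg

Screen on constraints: cost ≤ 20 $/kg; σ_y ≥ 270 MPa. Survivors: alumina ceramic, bronze.
Putting every candidate on a common basis:
  alumina ceramic: E = 360.5 GPa, ρ = 3941 kg/m³
  bronze: E = 117.9 GPa, ρ = 8840 kg/m³
  alumina ceramic: M = 91.5 MN·m/kg
  bronze: M = 13.3 MN·m/kg
Alumina ceramic ranks first.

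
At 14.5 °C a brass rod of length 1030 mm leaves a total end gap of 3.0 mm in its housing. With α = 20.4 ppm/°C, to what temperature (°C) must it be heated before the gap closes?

157 °C

α·L₀·ΔT = 3.0 mm ⇒ ΔT = 3.0 / (20.4×10⁻⁶ × 1030.0) = 142.8 K.
T = 14.5 + 142.8 = 157.3 °C.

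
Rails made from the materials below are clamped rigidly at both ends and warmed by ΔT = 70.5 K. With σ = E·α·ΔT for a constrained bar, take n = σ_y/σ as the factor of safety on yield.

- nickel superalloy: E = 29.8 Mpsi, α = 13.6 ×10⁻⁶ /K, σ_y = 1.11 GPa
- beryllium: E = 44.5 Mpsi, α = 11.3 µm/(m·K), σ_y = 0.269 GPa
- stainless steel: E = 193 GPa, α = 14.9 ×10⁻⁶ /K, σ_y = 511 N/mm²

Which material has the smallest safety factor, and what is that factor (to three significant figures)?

beryllium, n = 1.10

With everything in SI (GPa, ×10⁻⁶/K, MPa):
  nickel superalloy: E = 205.5, α = 13.6, σ_y = 1110 → σ = 197 MPa, n = 5.63
  beryllium: E = 306.8, α = 11.3, σ_y = 269.0 → σ = 244 MPa, n = 1.10
  stainless steel: E = 193.0, α = 14.9, σ_y = 511.0 → σ = 203 MPa, n = 2.52
The minimum is beryllium at n = 1.10.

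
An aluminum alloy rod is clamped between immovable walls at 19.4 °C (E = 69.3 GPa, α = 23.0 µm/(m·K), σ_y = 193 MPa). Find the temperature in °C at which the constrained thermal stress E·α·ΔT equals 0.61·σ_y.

93.3 °C

E·α·ΔT = 117.7 MPa ⇒ ΔT = 117.7 / (69.30×10³ × 23.0×10⁻⁶) = 73.86 K.
T = 19.4 + 73.86 = 93.26 °C.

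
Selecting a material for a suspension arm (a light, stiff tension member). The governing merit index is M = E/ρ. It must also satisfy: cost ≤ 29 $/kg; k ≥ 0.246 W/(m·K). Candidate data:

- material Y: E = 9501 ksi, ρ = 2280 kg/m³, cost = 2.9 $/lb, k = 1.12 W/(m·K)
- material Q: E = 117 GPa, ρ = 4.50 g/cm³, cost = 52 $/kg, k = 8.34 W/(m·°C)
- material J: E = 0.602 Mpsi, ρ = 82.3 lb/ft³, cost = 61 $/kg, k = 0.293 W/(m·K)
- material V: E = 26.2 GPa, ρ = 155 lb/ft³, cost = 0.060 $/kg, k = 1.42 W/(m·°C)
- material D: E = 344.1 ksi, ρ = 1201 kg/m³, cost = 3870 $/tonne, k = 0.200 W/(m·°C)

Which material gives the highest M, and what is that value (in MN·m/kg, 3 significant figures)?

material Y, M = 28.7 MN·m/kg

Screen on constraints: cost ≤ 29 $/kg; k ≥ 0.246 W/(m·K). Survivors: material Y, material V.
After converting to SI:
  material Y: E = 65.51 GPa, ρ = 2280 kg/m³
  material V: E = 26.20 GPa, ρ = 2483 kg/m³
  material Y: M = 28.7 MN·m/kg
  material V: M = 10.6 MN·m/kg
Material Y ranks first.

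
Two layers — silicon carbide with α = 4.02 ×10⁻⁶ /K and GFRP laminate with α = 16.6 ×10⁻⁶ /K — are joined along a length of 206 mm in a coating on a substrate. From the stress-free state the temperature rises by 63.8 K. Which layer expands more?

GFRP laminate

α(silicon carbide) = 4.02×10⁻⁶/K vs α(GFRP laminate) = 16.6×10⁻⁶/K.
Higher α expands more for the same ΔT: GFRP laminate.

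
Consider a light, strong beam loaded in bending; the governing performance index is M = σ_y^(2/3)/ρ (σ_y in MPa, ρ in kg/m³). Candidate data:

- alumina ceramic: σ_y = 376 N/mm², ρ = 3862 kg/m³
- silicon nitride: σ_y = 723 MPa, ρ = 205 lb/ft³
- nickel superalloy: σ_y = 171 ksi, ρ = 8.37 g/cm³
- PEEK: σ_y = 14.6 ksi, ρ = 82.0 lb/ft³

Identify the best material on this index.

Normalizing units and computing the index:
  alumina ceramic: σ_y = 376.0 MPa, ρ = 3862 kg/m³
  silicon nitride: σ_y = 723.0 MPa, ρ = 3284 kg/m³
  nickel superalloy: σ_y = 1179 MPa, ρ = 8370 kg/m³
  PEEK: σ_y = 100.7 MPa, ρ = 1314 kg/m³
  silicon nitride: M = 24.5×10⁻³
  PEEK: M = 16.5×10⁻³
  alumina ceramic: M = 13.5×10⁻³
  nickel superalloy: M = 13.3×10⁻³
Silicon nitride has the largest M.

silicon nitride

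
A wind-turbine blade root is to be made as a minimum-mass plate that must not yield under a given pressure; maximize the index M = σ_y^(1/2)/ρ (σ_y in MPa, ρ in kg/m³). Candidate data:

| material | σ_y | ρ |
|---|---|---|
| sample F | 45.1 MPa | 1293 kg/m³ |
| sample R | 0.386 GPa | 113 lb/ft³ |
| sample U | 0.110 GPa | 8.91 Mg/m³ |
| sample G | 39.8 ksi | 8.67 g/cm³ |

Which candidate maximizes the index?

After converting to SI:
  sample F: σ_y = 45.10 MPa, ρ = 1293 kg/m³
  sample R: σ_y = 386.0 MPa, ρ = 1810 kg/m³
  sample U: σ_y = 110.0 MPa, ρ = 8910 kg/m³
  sample G: σ_y = 274.4 MPa, ρ = 8670 kg/m³
  sample R: M = 10.9×10⁻³
  sample F: M = 5.19×10⁻³
  sample G: M = 1.91×10⁻³
  sample U: M = 1.18×10⁻³
The maximum is for sample R.

sample R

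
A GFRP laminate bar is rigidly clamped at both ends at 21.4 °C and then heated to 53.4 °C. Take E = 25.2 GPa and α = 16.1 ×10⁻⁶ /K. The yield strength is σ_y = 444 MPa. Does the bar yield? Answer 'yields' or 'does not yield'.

ΔT = 32.00 K. Constrained thermal stress σ = E·α·ΔT = 25.20×10³ MPa × 16.1×10⁻⁶ × 32.00 = 13.0 MPa (compressive).
Compare to σ_y = 444 MPa: σ < σ_y, so it does not yield.

does not yield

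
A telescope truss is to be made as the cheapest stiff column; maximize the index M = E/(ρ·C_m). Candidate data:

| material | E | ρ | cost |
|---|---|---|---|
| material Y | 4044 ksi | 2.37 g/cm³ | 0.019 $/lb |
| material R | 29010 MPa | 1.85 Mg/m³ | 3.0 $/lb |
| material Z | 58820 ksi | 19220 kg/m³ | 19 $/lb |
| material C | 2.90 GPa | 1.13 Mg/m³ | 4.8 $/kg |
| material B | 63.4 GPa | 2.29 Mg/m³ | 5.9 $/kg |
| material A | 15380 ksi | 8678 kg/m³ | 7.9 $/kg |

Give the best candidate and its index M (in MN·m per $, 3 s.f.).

material Y, M = 281 MN·m per $

After converting to SI:
  material Y: E = 27.88 GPa, ρ = 2370 kg/m³, cost = 0.04189 $/kg
  material R: E = 29.01 GPa, ρ = 1850 kg/m³, cost = 6.614 $/kg
  material Z: E = 405.5 GPa, ρ = 19220 kg/m³, cost = 41.89 $/kg
  material C: E = 2.900 GPa, ρ = 1130 kg/m³, cost = 4.800 $/kg
  material B: E = 63.40 GPa, ρ = 2290 kg/m³, cost = 5.900 $/kg
  material A: E = 106.0 GPa, ρ = 8678 kg/m³, cost = 7.900 $/kg
  material Y: M = 281 MN·m per $
  material B: M = 4.69 MN·m per $
  material R: M = 2.37 MN·m per $
  material A: M = 1.55 MN·m per $
  material C: M = 0.535 MN·m per $
  material Z: M = 0.504 MN·m per $
The maximum is for material Y.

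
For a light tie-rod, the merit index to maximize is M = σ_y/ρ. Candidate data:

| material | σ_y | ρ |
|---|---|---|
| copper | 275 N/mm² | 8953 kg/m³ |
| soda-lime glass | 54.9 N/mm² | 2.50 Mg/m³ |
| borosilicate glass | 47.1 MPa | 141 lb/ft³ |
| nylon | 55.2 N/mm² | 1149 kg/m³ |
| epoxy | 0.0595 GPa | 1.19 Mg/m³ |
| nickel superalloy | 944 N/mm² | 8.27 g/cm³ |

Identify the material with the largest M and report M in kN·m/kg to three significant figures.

nickel superalloy, M = 114 kN·m/kg

Normalizing units and computing the index:
  copper: σ_y = 275.0 MPa, ρ = 8953 kg/m³
  soda-lime glass: σ_y = 54.90 MPa, ρ = 2500 kg/m³
  borosilicate glass: σ_y = 47.10 MPa, ρ = 2259 kg/m³
  nylon: σ_y = 55.20 MPa, ρ = 1149 kg/m³
  epoxy: σ_y = 59.50 MPa, ρ = 1190 kg/m³
  nickel superalloy: σ_y = 944.0 MPa, ρ = 8270 kg/m³
  nickel superalloy: M = 114 kN·m/kg
  epoxy: M = 50.0 kN·m/kg
  nylon: M = 48.0 kN·m/kg
  copper: M = 30.7 kN·m/kg
  soda-lime glass: M = 22.0 kN·m/kg
  borosilicate glass: M = 20.9 kN·m/kg
Highest index: nickel superalloy.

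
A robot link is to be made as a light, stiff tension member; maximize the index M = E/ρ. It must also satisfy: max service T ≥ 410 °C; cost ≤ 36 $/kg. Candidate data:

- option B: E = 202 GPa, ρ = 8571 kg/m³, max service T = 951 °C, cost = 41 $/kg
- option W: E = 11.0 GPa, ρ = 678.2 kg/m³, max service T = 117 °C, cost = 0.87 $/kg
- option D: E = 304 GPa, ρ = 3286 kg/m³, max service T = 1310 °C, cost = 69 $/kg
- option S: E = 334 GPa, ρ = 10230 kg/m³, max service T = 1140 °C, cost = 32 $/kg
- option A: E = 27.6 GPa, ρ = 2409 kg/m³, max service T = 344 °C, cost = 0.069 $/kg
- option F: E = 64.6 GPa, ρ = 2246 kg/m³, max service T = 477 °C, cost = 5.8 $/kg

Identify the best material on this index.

Screen on constraints: max service T ≥ 410 °C; cost ≤ 36 $/kg. Survivors: option S, option F.
Evaluate M for each candidate:
  option S: M = 32.6 MN·m/kg
  option F: M = 28.8 MN·m/kg
Highest index: option S.

option S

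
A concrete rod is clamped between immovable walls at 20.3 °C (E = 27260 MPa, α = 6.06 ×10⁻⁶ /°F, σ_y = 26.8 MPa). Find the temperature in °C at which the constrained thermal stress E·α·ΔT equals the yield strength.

E = 27260 MPa = 27.26 GPa.
α = 6.06×10⁻⁶/°F × 9/5 = 10.9×10⁻⁶/K.
E·α·ΔT = 26.80 MPa ⇒ ΔT = 26.80 / (27.26×10³ × 10.9×10⁻⁶) = 90.13 K.
T = 20.3 + 90.13 = 110.4 °C.

110 °C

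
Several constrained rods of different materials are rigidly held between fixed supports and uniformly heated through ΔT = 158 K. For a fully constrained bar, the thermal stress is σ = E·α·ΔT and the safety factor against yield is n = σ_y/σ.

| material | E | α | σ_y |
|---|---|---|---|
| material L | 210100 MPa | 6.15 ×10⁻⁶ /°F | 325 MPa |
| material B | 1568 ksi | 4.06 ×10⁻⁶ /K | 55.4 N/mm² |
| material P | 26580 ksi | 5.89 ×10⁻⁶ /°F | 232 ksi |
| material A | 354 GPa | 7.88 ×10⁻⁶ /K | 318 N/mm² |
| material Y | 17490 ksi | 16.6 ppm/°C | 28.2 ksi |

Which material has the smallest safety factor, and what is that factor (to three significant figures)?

Converting E to GPa, α to ×10⁻⁶/K, σ_y to MPa, then σ and n for each:
  material L: E = 210.1, α = 11.1, σ_y = 325.0 → σ = 367 MPa, n = 0.884
  material B: E = 10.81, α = 4.06, σ_y = 55.40 → σ = 6.94 MPa, n = 7.99
  material P: E = 183.3, α = 10.6, σ_y = 1600 → σ = 307 MPa, n = 5.21
  material A: E = 354.0, α = 7.88, σ_y = 318.0 → σ = 441 MPa, n = 0.722
  material Y: E = 120.6, α = 16.6, σ_y = 194.4 → σ = 316 MPa, n = 0.615
The minimum is material Y at n = 0.615.

material Y, n = 0.615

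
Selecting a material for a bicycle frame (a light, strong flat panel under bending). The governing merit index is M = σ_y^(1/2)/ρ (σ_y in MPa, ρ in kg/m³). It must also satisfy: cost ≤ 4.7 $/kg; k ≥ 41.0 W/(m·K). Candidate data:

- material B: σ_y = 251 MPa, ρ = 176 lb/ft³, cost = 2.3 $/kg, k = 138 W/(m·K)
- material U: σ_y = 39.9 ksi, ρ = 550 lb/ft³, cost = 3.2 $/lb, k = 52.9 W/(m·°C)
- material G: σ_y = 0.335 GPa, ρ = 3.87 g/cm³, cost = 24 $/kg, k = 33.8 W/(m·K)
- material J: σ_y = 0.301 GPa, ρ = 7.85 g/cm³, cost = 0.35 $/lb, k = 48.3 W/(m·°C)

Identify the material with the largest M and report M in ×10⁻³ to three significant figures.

Screen on constraints: cost ≤ 4.7 $/kg; k ≥ 41.0 W/(m·K). Survivors: material B, material J.
After converting to SI:
  material B: σ_y = 251.0 MPa, ρ = 2819 kg/m³
  material J: σ_y = 301.0 MPa, ρ = 7850 kg/m³
  material B: M = 5.62×10⁻³
  material J: M = 2.21×10⁻³
Material B has the largest M.

material B, M = 5.62×10⁻³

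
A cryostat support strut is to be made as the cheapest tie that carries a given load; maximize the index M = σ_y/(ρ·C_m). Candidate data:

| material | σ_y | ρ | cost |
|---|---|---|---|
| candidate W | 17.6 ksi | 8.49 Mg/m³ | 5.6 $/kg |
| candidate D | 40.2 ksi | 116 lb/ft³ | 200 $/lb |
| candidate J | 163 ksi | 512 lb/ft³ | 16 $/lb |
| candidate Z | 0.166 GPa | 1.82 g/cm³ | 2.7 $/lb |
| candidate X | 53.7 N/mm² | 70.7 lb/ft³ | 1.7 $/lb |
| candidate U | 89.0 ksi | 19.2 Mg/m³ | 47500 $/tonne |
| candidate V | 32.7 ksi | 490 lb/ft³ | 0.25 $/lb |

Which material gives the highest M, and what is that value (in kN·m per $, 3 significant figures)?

candidate V, M = 52.1 kN·m per $

Convert each candidate to consistent units, then evaluate M:
  candidate W: σ_y = 121.3 MPa, ρ = 8490 kg/m³, cost = 5.600 $/kg
  candidate D: σ_y = 277.2 MPa, ρ = 1858 kg/m³, cost = 440.9 $/kg
  candidate J: σ_y = 1124 MPa, ρ = 8201 kg/m³, cost = 35.27 $/kg
  candidate Z: σ_y = 166.0 MPa, ρ = 1820 kg/m³, cost = 5.952 $/kg
  candidate X: σ_y = 53.70 MPa, ρ = 1133 kg/m³, cost = 3.748 $/kg
  candidate U: σ_y = 613.6 MPa, ρ = 19200 kg/m³, cost = 47.50 $/kg
  candidate V: σ_y = 225.5 MPa, ρ = 7849 kg/m³, cost = 0.5511 $/kg
  candidate V: M = 52.1 kN·m per $
  candidate Z: M = 15.3 kN·m per $
  candidate X: M = 12.7 kN·m per $
  candidate J: M = 3.88 kN·m per $
  candidate W: M = 2.55 kN·m per $
  candidate U: M = 0.673 kN·m per $
  candidate D: M = 0.338 kN·m per $
Candidate V has the largest M.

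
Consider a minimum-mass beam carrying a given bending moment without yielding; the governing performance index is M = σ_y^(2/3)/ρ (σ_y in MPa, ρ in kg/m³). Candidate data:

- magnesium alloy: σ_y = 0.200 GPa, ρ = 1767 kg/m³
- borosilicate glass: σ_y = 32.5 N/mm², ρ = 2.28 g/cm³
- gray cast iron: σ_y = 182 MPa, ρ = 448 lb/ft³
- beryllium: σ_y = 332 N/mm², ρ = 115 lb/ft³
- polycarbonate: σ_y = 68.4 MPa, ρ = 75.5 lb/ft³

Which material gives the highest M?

beryllium

Putting every candidate on a common basis:
  magnesium alloy: σ_y = 200.0 MPa, ρ = 1767 kg/m³
  borosilicate glass: σ_y = 32.50 MPa, ρ = 2280 kg/m³
  gray cast iron: σ_y = 182.0 MPa, ρ = 7176 kg/m³
  beryllium: σ_y = 332.0 MPa, ρ = 1842 kg/m³
  polycarbonate: σ_y = 68.40 MPa, ρ = 1209 kg/m³
  beryllium: M = 26.0×10⁻³
  magnesium alloy: M = 19.4×10⁻³
  polycarbonate: M = 13.8×10⁻³
  gray cast iron: M = 4.48×10⁻³
  borosilicate glass: M = 4.47×10⁻³
Beryllium has the largest M.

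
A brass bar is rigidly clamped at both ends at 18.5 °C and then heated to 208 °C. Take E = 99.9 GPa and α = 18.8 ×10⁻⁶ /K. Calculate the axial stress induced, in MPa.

356 MPa

ΔT = 189.5 K. Constrained thermal stress σ = E·α·ΔT = 99.90×10³ MPa × 18.8×10⁻⁶ × 189.5 = 356 MPa (compressive).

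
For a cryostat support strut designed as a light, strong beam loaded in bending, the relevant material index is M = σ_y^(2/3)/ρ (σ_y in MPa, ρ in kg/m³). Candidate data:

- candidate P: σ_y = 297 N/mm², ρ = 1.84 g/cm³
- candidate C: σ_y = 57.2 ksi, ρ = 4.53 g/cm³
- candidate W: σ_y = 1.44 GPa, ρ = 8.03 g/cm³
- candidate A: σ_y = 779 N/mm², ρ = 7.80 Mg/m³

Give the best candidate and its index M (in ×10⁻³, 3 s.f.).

candidate P, M = 24.2×10⁻³

After converting to SI:
  candidate P: σ_y = 297.0 MPa, ρ = 1840 kg/m³
  candidate C: σ_y = 394.4 MPa, ρ = 4530 kg/m³
  candidate W: σ_y = 1440 MPa, ρ = 8030 kg/m³
  candidate A: σ_y = 779.0 MPa, ρ = 7800 kg/m³
  candidate P: M = 24.2×10⁻³
  candidate W: M = 15.9×10⁻³
  candidate C: M = 11.9×10⁻³
  candidate A: M = 10.9×10⁻³
The maximum is for candidate P.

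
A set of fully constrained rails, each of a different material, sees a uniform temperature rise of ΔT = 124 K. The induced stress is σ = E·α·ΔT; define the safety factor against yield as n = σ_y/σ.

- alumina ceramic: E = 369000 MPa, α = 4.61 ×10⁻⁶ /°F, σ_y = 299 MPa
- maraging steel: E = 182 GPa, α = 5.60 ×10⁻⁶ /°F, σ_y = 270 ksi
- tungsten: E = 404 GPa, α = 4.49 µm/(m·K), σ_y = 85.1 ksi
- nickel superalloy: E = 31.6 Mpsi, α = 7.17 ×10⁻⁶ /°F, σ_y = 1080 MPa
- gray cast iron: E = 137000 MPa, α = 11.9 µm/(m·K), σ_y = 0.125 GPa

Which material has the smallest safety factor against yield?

In consistent units (E in GPa, α in ×10⁻⁶/K, σ_y in MPa):
  alumina ceramic: E = 369.0, α = 8.30, σ_y = 299.0 → σ = 380 MPa, n = 0.787
  maraging steel: E = 182.0, α = 10.1, σ_y = 1862 → σ = 227 MPa, n = 8.18
  tungsten: E = 404.0, α = 4.49, σ_y = 586.7 → σ = 225 MPa, n = 2.61
  nickel superalloy: E = 217.9, α = 12.9, σ_y = 1080 → σ = 349 MPa, n = 3.10
  gray cast iron: E = 137.0, α = 11.9, σ_y = 125.0 → σ = 202 MPa, n = 0.618
Smallest n: gray cast iron with n = 0.618.

gray cast iron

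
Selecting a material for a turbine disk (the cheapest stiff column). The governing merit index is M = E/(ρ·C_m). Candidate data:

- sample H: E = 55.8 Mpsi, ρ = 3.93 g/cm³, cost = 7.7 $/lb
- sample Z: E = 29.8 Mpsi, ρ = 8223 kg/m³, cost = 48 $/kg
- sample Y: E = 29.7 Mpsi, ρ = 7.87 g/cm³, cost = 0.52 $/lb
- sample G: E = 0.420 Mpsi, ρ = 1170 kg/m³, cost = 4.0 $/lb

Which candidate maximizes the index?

sample Y

After converting to SI:
  sample H: E = 384.7 GPa, ρ = 3930 kg/m³, cost = 16.98 $/kg
  sample Z: E = 205.5 GPa, ρ = 8223 kg/m³, cost = 48.00 $/kg
  sample Y: E = 204.8 GPa, ρ = 7870 kg/m³, cost = 1.146 $/kg
  sample G: E = 2.896 GPa, ρ = 1170 kg/m³, cost = 8.818 $/kg
  sample Y: M = 22.7 MN·m per $
  sample H: M = 5.77 MN·m per $
  sample Z: M = 0.521 MN·m per $
  sample G: M = 0.281 MN·m per $
Sample Y ranks first.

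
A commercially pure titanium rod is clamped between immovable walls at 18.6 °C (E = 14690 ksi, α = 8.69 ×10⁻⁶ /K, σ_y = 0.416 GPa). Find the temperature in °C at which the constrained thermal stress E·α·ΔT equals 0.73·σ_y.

364 °C

E = 14690 ksi = 101.3 GPa.
σ_y = 0.416 GPa = 416.0 MPa.
E·α·ΔT = 303.7 MPa ⇒ ΔT = 303.7 / (101.3×10³ × 8.69×10⁻⁶) = 345.0 K.
T = 18.6 + 345.0 = 363.6 °C.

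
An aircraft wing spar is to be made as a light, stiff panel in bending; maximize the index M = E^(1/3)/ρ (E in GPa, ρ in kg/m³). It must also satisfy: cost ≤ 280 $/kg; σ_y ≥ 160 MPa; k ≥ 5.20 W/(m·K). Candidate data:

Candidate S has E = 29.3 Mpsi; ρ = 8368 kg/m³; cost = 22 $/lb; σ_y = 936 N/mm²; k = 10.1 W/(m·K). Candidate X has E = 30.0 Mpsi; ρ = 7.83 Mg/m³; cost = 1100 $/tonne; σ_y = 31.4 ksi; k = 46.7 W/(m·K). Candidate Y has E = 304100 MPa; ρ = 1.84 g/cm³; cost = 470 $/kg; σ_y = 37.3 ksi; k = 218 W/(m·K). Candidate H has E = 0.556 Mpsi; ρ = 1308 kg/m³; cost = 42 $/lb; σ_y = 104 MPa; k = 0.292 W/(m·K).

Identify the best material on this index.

Screen on constraints: cost ≤ 280 $/kg; σ_y ≥ 160 MPa; k ≥ 5.20 W/(m·K). Survivors: candidate S, candidate X.
In SI units:
  candidate S: E = 202.0 GPa, ρ = 8368 kg/m³
  candidate X: E = 206.8 GPa, ρ = 7830 kg/m³
  candidate X: M = 0.755×10⁻³
  candidate S: M = 0.701×10⁻³
Candidate X ranks first.

candidate X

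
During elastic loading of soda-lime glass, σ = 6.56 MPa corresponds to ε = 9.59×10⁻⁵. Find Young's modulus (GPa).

68.4 GPa

E = σ/ε = 6.56 MPa / 9.59×10⁻⁵ = 68400 MPa = 68.4 GPa.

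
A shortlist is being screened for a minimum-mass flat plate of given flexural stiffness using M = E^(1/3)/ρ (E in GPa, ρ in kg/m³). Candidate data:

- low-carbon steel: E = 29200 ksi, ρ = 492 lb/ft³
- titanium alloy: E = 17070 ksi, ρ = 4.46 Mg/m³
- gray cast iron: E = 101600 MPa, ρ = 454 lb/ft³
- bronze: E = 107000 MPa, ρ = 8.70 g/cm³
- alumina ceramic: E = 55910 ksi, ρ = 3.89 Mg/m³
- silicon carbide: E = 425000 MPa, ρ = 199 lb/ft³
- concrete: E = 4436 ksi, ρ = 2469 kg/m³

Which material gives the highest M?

Putting every candidate on a common basis:
  low-carbon steel: E = 201.3 GPa, ρ = 7881 kg/m³
  titanium alloy: E = 117.7 GPa, ρ = 4460 kg/m³
  gray cast iron: E = 101.6 GPa, ρ = 7272 kg/m³
  bronze: E = 107.0 GPa, ρ = 8700 kg/m³
  alumina ceramic: E = 385.5 GPa, ρ = 3890 kg/m³
  silicon carbide: E = 425.0 GPa, ρ = 3188 kg/m³
  concrete: E = 30.59 GPa, ρ = 2469 kg/m³
  silicon carbide: M = 2.36×10⁻³
  alumina ceramic: M = 1.87×10⁻³
  concrete: M = 1.27×10⁻³
  titanium alloy: M = 1.10×10⁻³
  low-carbon steel: M = 0.744×10⁻³
  gray cast iron: M = 0.642×10⁻³
  bronze: M = 0.546×10⁻³
Highest index: silicon carbide.

silicon carbide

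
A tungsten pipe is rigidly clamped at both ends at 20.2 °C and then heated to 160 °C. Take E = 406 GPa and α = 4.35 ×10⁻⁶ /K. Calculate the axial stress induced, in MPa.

247 MPa

ΔT = 139.8 K. Constrained thermal stress σ = E·α·ΔT = 406.0×10³ MPa × 4.35×10⁻⁶ × 139.8 = 247 MPa (compressive).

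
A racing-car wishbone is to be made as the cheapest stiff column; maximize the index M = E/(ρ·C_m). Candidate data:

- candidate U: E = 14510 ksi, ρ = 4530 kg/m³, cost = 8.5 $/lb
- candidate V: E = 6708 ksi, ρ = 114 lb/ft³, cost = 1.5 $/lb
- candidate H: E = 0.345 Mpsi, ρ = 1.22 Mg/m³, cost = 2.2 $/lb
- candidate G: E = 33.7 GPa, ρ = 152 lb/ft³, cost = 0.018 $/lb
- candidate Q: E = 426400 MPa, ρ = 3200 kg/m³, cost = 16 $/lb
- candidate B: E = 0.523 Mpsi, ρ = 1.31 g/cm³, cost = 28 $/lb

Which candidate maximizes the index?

candidate G

Convert each candidate to consistent units, then evaluate M:
  candidate U: E = 100.0 GPa, ρ = 4530 kg/m³, cost = 18.74 $/kg
  candidate V: E = 46.25 GPa, ρ = 1826 kg/m³, cost = 3.307 $/kg
  candidate H: E = 2.379 GPa, ρ = 1220 kg/m³, cost = 4.850 $/kg
  candidate G: E = 33.70 GPa, ρ = 2435 kg/m³, cost = 0.03968 $/kg
  candidate Q: E = 426.4 GPa, ρ = 3200 kg/m³, cost = 35.27 $/kg
  candidate B: E = 3.606 GPa, ρ = 1310 kg/m³, cost = 61.73 $/kg
  candidate G: M = 349 MN·m per $
  candidate V: M = 7.66 MN·m per $
  candidate Q: M = 3.78 MN·m per $
  candidate U: M = 1.18 MN·m per $
  candidate H: M = 0.402 MN·m per $
  candidate B: M = 0.0446 MN·m per $
Highest index: candidate G.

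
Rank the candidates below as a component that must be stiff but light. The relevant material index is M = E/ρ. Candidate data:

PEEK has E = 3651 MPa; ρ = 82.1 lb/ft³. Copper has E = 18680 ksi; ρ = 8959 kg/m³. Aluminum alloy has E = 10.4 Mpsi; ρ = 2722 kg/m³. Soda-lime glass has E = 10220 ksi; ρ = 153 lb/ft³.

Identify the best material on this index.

In SI units:
  PEEK: E = 3.651 GPa, ρ = 1315 kg/m³
  copper: E = 128.8 GPa, ρ = 8959 kg/m³
  aluminum alloy: E = 71.71 GPa, ρ = 2722 kg/m³
  soda-lime glass: E = 70.46 GPa, ρ = 2451 kg/m³
  soda-lime glass: M = 28.8 MN·m/kg
  aluminum alloy: M = 26.3 MN·m/kg
  copper: M = 14.4 MN·m/kg
  PEEK: M = 2.78 MN·m/kg
Soda-lime glass ranks first.

soda-lime glass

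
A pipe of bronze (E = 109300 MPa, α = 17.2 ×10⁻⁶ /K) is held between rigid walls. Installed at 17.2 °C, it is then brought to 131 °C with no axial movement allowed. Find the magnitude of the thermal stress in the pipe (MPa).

214 MPa

E = 109300 MPa = 109.3 GPa.
ΔT = 113.8 K. Constrained thermal stress σ = E·α·ΔT = 109.3×10³ MPa × 17.2×10⁻⁶ × 113.8 = 214 MPa (compressive).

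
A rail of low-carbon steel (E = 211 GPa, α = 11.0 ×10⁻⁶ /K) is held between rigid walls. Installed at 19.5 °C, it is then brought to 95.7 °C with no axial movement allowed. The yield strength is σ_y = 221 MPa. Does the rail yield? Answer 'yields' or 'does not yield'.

does not yield

ΔT = 76.20 K. Constrained thermal stress σ = E·α·ΔT = 211.0×10³ MPa × 11.0×10⁻⁶ × 76.20 = 177 MPa (compressive).
Compare to σ_y = 221 MPa: σ < σ_y, so it does not yield.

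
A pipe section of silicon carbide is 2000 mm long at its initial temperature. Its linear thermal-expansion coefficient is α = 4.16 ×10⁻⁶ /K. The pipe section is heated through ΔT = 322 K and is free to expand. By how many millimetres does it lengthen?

ΔL = α·L₀·ΔT = 4.16×10⁻⁶ × 2000 mm × 322.0 K = 2.68 mm.

2.68 mm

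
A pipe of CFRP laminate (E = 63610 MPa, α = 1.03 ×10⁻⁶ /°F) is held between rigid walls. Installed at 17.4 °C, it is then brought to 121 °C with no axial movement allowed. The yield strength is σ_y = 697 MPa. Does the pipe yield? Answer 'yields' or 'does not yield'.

E = 63610 MPa = 63.61 GPa.
α = 1.03×10⁻⁶/°F × 9/5 = 1.85×10⁻⁶/K.
ΔT = 103.6 K. Constrained thermal stress σ = E·α·ΔT = 63.61×10³ MPa × 1.85×10⁻⁶ × 103.6 = 12.2 MPa (compressive).
Compare to σ_y = 697 MPa: σ < σ_y, so it does not yield.

does not yield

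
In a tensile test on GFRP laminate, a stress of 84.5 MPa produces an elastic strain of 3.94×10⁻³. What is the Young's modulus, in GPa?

21.4 GPa

E = σ/ε = 84.5 MPa / 3.94×10⁻³ = 21450 MPa = 21.4 GPa.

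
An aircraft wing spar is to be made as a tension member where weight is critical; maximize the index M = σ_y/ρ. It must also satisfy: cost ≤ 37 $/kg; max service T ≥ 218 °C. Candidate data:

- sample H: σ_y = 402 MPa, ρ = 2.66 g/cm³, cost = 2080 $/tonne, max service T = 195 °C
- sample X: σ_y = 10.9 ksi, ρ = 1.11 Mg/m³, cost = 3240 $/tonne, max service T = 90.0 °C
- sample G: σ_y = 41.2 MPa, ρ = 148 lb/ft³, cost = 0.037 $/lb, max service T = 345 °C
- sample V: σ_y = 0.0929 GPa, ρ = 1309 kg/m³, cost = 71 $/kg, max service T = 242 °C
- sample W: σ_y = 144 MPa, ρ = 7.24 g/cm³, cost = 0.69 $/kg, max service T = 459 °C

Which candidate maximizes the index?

sample W

Screen on constraints: cost ≤ 37 $/kg; max service T ≥ 218 °C. Survivors: sample G, sample W.
In SI units:
  sample G: σ_y = 41.20 MPa, ρ = 2371 kg/m³
  sample W: σ_y = 144.0 MPa, ρ = 7240 kg/m³
  sample W: M = 19.9 kN·m/kg
  sample G: M = 17.4 kN·m/kg
Sample W has the largest M.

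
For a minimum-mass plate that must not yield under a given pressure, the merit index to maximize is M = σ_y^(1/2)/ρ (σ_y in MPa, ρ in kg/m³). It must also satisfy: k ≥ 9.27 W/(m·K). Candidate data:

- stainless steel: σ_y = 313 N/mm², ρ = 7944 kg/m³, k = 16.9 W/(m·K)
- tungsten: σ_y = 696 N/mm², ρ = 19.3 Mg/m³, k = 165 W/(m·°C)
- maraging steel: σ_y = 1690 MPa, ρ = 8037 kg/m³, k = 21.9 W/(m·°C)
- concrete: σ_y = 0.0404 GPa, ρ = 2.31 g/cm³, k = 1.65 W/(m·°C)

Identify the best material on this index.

Screen on constraints: k ≥ 9.27 W/(m·K). Survivors: stainless steel, tungsten, maraging steel.
Putting every candidate on a common basis:
  stainless steel: σ_y = 313.0 MPa, ρ = 7944 kg/m³
  tungsten: σ_y = 696.0 MPa, ρ = 19300 kg/m³
  maraging steel: σ_y = 1690 MPa, ρ = 8037 kg/m³
  maraging steel: M = 5.12×10⁻³
  stainless steel: M = 2.23×10⁻³
  tungsten: M = 1.37×10⁻³
The maximum is for maraging steel.

maraging steel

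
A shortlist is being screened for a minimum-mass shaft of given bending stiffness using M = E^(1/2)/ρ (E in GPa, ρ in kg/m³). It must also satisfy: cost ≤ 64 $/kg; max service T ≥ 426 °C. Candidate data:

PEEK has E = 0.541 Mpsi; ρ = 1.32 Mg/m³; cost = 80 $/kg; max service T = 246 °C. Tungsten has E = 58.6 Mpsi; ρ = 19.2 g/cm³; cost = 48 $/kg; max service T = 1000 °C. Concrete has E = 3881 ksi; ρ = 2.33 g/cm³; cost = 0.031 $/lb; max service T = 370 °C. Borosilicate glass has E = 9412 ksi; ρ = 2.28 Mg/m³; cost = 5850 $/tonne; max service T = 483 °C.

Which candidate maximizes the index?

Screen on constraints: cost ≤ 64 $/kg; max service T ≥ 426 °C. Survivors: tungsten, borosilicate glass.
After converting to SI:
  tungsten: E = 404.0 GPa, ρ = 19200 kg/m³
  borosilicate glass: E = 64.89 GPa, ρ = 2280 kg/m³
  borosilicate glass: M = 3.53×10⁻³
  tungsten: M = 1.05×10⁻³
The maximum is for borosilicate glass.

borosilicate glass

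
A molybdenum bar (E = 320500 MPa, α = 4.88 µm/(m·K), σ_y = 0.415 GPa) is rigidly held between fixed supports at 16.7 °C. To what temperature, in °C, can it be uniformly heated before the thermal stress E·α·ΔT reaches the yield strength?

E = 320500 MPa = 320.5 GPa.
σ_y = 0.415 GPa = 415.0 MPa.
E·α·ΔT = 415.0 MPa ⇒ ΔT = 415.0 / (320.5×10³ × 4.88×10⁻⁶) = 265.3 K.
T = 16.7 + 265.3 = 282.0 °C.

282 °C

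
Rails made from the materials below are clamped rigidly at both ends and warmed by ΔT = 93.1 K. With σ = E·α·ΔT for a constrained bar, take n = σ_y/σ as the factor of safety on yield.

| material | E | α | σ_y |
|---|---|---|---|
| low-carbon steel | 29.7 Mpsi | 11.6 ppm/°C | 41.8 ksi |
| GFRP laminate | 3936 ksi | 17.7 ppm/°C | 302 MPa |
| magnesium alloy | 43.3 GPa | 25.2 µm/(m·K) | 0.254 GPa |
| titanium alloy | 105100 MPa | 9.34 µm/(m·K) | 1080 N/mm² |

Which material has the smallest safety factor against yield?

low-carbon steel

Per material, after unit conversion:
  low-carbon steel: E = 204.8, α = 11.6, σ_y = 288.2 → σ = 221 MPa, n = 1.30
  GFRP laminate: E = 27.14, α = 17.7, σ_y = 302.0 → σ = 44.7 MPa, n = 6.75
  magnesium alloy: E = 43.30, α = 25.2, σ_y = 254.0 → σ = 102 MPa, n = 2.50
  titanium alloy: E = 105.1, α = 9.34, σ_y = 1080 → σ = 91.4 MPa, n = 11.8
Smallest n: low-carbon steel with n = 1.30.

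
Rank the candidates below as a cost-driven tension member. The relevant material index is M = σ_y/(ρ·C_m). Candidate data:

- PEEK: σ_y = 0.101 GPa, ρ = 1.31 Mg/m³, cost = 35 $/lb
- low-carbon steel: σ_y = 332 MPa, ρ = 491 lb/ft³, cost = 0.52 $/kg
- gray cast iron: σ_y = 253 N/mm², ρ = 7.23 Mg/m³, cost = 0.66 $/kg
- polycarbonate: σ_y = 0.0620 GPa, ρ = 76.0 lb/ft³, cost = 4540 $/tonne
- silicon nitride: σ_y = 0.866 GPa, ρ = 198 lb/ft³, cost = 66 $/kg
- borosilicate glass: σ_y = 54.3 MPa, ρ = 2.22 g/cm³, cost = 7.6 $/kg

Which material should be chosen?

In SI units:
  PEEK: σ_y = 101.0 MPa, ρ = 1310 kg/m³, cost = 77.16 $/kg
  low-carbon steel: σ_y = 332.0 MPa, ρ = 7865 kg/m³, cost = 0.5200 $/kg
  gray cast iron: σ_y = 253.0 MPa, ρ = 7230 kg/m³, cost = 0.6600 $/kg
  polycarbonate: σ_y = 62.00 MPa, ρ = 1217 kg/m³, cost = 4.540 $/kg
  silicon nitride: σ_y = 866.0 MPa, ρ = 3172 kg/m³, cost = 66.00 $/kg
  borosilicate glass: σ_y = 54.30 MPa, ρ = 2220 kg/m³, cost = 7.600 $/kg
  low-carbon steel: M = 81.2 kN·m per $
  gray cast iron: M = 53.0 kN·m per $
  polycarbonate: M = 11.2 kN·m per $
  silicon nitride: M = 4.14 kN·m per $
  borosilicate glass: M = 3.22 kN·m per $
  PEEK: M = 0.999 kN·m per $
Low-carbon steel ranks first.

low-carbon steel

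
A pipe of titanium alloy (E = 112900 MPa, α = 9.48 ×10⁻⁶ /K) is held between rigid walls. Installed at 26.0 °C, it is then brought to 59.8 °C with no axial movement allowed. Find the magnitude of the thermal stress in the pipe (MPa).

36.2 MPa

E = 112900 MPa = 112.9 GPa.
ΔT = 33.80 K. Constrained thermal stress σ = E·α·ΔT = 112.9×10³ MPa × 9.48×10⁻⁶ × 33.80 = 36.2 MPa (compressive).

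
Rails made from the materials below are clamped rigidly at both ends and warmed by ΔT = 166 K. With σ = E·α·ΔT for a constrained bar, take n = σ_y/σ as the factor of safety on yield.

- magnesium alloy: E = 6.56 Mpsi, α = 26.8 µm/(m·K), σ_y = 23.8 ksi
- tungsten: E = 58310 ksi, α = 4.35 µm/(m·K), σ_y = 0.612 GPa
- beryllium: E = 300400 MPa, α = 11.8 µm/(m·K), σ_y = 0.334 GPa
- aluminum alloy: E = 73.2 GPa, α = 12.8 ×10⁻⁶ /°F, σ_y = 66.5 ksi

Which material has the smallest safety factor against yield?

Converting E to GPa, α to ×10⁻⁶/K, σ_y to MPa, then σ and n for each:
  magnesium alloy: E = 45.23, α = 26.8, σ_y = 164.1 → σ = 201 MPa, n = 0.816
  tungsten: E = 402.0, α = 4.35, σ_y = 612.0 → σ = 290 MPa, n = 2.11
  beryllium: E = 300.4, α = 11.8, σ_y = 334.0 → σ = 588 MPa, n = 0.568
  aluminum alloy: E = 73.20, α = 23.0, σ_y = 458.5 → σ = 280 MPa, n = 1.64
The minimum is beryllium at n = 0.568.

beryllium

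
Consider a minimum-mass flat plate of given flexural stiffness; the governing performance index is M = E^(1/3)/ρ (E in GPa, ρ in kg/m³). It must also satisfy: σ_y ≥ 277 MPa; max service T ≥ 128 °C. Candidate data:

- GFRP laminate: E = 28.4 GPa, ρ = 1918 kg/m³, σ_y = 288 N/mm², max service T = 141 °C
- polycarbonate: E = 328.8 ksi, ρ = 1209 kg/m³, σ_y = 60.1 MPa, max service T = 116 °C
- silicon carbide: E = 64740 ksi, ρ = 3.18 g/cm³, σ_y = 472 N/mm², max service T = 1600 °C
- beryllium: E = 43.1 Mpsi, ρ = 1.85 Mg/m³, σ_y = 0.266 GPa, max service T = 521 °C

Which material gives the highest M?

silicon carbide

Screen on constraints: σ_y ≥ 277 MPa; max service T ≥ 128 °C. Survivors: GFRP laminate, silicon carbide.
Normalizing units and computing the index:
  GFRP laminate: E = 28.40 GPa, ρ = 1918 kg/m³
  silicon carbide: E = 446.4 GPa, ρ = 3180 kg/m³
  silicon carbide: M = 2.40×10⁻³
  GFRP laminate: M = 1.59×10⁻³
Silicon carbide ranks first.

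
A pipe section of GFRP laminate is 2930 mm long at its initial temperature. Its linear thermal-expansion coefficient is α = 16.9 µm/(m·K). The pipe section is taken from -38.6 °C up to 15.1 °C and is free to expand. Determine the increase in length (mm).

ΔT = 15.1 − (-38.6) = 53.70 K.
ΔL = α·L₀·ΔT = 16.9×10⁻⁶ × 2930 mm × 53.70 K = 2.66 mm.

2.66 mm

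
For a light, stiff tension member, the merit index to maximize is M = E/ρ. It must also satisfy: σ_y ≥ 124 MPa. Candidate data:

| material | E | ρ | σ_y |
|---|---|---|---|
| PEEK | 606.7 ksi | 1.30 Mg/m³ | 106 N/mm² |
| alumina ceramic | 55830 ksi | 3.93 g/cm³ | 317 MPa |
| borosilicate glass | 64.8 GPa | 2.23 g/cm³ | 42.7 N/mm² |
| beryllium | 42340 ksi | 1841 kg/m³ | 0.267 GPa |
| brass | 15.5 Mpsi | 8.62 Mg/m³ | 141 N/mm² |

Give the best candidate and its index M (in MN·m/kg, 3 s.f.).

Screen on constraints: σ_y ≥ 124 MPa. Survivors: alumina ceramic, beryllium, brass.
Normalizing units and computing the index:
  alumina ceramic: E = 384.9 GPa, ρ = 3930 kg/m³
  beryllium: E = 291.9 GPa, ρ = 1841 kg/m³
  brass: E = 106.9 GPa, ρ = 8620 kg/m³
  beryllium: M = 159 MN·m/kg
  alumina ceramic: M = 97.9 MN·m/kg
  brass: M = 12.4 MN·m/kg
Highest index: beryllium.

beryllium, M = 159 MN·m/kg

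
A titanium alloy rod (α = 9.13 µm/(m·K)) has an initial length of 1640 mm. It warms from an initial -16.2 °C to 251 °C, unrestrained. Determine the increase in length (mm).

ΔT = 251 − (-16.2) = 267.2 K.
ΔL = α·L₀·ΔT = 9.13×10⁻⁶ × 1640 mm × 267.2 K = 4.00 mm.

4.00 mm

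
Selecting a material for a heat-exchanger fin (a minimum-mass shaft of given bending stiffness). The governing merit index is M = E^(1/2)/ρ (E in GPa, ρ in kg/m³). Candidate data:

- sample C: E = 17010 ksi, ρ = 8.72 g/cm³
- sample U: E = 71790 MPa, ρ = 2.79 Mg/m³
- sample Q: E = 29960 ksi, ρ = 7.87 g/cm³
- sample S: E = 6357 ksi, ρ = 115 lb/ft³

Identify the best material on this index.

Convert each candidate to consistent units, then evaluate M:
  sample C: E = 117.3 GPa, ρ = 8720 kg/m³
  sample U: E = 71.79 GPa, ρ = 2790 kg/m³
  sample Q: E = 206.6 GPa, ρ = 7870 kg/m³
  sample S: E = 43.83 GPa, ρ = 1842 kg/m³
  sample S: M = 3.59×10⁻³
  sample U: M = 3.04×10⁻³
  sample Q: M = 1.83×10⁻³
  sample C: M = 1.24×10⁻³
Highest index: sample S.

sample S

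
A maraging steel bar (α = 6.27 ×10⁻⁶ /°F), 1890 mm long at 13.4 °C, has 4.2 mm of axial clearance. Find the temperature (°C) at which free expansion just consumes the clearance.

α = 6.27×10⁻⁶/°F × 9/5 = 11.3×10⁻⁶/K.
α·L₀·ΔT = 4.2 mm ⇒ ΔT = 4.2 / (11.3×10⁻⁶ × 1890.0) = 196.9 K.
T = 13.4 + 196.9 = 210.3 °C.

210 °C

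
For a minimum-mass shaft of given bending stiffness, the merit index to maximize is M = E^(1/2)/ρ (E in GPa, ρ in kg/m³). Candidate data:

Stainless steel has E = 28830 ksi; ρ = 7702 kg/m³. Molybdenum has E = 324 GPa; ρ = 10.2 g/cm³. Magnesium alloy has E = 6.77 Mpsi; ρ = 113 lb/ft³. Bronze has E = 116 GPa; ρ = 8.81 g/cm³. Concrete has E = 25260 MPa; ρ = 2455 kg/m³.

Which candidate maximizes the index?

magnesium alloy

In SI units:
  stainless steel: E = 198.8 GPa, ρ = 7702 kg/m³
  molybdenum: E = 324.0 GPa, ρ = 10200 kg/m³
  magnesium alloy: E = 46.68 GPa, ρ = 1810 kg/m³
  bronze: E = 116.0 GPa, ρ = 8810 kg/m³
  concrete: E = 25.26 GPa, ρ = 2455 kg/m³
  magnesium alloy: M = 3.77×10⁻³
  concrete: M = 2.05×10⁻³
  stainless steel: M = 1.83×10⁻³
  molybdenum: M = 1.76×10⁻³
  bronze: M = 1.22×10⁻³
Magnesium alloy has the largest M.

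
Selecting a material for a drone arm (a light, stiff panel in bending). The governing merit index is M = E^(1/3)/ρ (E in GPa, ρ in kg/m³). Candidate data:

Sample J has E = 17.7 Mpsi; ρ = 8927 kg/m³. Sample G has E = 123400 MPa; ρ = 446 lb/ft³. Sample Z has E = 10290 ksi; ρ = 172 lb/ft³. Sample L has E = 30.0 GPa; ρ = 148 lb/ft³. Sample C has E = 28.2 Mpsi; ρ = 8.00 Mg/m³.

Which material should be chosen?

sample Z

In SI units:
  sample J: E = 122.0 GPa, ρ = 8927 kg/m³
  sample G: E = 123.4 GPa, ρ = 7144 kg/m³
  sample Z: E = 70.95 GPa, ρ = 2755 kg/m³
  sample L: E = 30.00 GPa, ρ = 2371 kg/m³
  sample C: E = 194.4 GPa, ρ = 8000 kg/m³
  sample Z: M = 1.50×10⁻³
  sample L: M = 1.31×10⁻³
  sample C: M = 0.724×10⁻³
  sample G: M = 0.697×10⁻³
  sample J: M = 0.556×10⁻³
The maximum is for sample Z.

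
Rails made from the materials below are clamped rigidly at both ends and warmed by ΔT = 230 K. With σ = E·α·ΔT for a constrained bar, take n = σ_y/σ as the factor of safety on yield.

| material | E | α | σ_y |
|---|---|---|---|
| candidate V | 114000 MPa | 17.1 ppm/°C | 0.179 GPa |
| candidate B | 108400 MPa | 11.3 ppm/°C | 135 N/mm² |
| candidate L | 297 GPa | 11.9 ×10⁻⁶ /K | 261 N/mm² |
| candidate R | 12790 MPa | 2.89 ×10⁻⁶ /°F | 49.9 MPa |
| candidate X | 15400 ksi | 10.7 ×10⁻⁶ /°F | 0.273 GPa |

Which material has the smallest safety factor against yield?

candidate L

In consistent units (E in GPa, α in ×10⁻⁶/K, σ_y in MPa):
  candidate V: E = 114.0, α = 17.1, σ_y = 179.0 → σ = 448 MPa, n = 0.399
  candidate B: E = 108.4, α = 11.3, σ_y = 135.0 → σ = 282 MPa, n = 0.479
  candidate L: E = 297.0, α = 11.9, σ_y = 261.0 → σ = 813 MPa, n = 0.321
  candidate R: E = 12.79, α = 5.20, σ_y = 49.90 → σ = 15.3 MPa, n = 3.26
  candidate X: E = 106.2, α = 19.3, σ_y = 273.0 → σ = 470 MPa, n = 0.580
The minimum is candidate L at n = 0.321.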